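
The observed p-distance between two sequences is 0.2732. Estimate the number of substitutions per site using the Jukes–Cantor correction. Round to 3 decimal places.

0.340

d = −(3/4) ln(1 − 4p/3) = −0.75 ln(1 − 0.364267) = −0.75 ln(0.635733)
  = −0.75 × (-0.452977) = 0.339733 substitutions/site.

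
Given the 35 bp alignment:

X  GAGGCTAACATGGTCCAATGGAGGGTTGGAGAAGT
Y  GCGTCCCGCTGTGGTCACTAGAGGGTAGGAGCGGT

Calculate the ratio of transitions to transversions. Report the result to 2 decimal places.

Transitions are A↔G and C↔T; transversions are all other mismatches.
Transitions: 5. Transversions: 10.
R = 5/10 = 0.50.

0.50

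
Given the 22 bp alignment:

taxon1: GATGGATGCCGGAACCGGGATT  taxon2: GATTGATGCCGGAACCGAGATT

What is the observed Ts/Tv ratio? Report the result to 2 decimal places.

1.00

Transitions are A↔G and C↔T; transversions are all other mismatches.
Transitions: 1. Transversions: 1.
R = 1/1 = 1.00.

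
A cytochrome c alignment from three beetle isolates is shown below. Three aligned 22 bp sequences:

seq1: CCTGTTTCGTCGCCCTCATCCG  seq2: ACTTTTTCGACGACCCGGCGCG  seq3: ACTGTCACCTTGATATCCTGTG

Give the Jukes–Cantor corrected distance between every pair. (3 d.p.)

d(seq1,seq2) = 0.591, d(seq1,seq3) = 0.824, d(seq2,seq3) = 1.163

seq1–seq2: 9/22 sites differ → p ≈ 0.409091, d = −0.75 ln(1 − 0.545455) = 0.591344 ≈ 0.591.
seq1–seq3: 11/22 sites differ → p = 0.5, d = −0.75 ln(1 − 0.666667) = 0.823960 ≈ 0.824.
seq2–seq3: 13/22 sites differ → p ≈ 0.590909, d = −0.75 ln(1 − 0.787879) = 1.162949 ≈ 1.163.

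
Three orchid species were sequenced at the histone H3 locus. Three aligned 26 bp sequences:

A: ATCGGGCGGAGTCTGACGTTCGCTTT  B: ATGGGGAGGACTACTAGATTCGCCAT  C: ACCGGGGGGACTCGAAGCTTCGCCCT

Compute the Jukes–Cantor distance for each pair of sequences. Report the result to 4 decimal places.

A–B: 10/26 sites differ → p ≈ 0.384615, d = −0.75 ln(1 − 0.51282) = 0.539341 ≈ 0.5393.
A–C: 9/26 sites differ → p ≈ 0.346154, d = −0.75 ln(1 − 0.461539) = 0.464280 ≈ 0.4643.
B–C: 8/26 sites differ → p ≈ 0.307692, d = −0.75 ln(1 − 0.410256) = 0.396050 ≈ 0.3961.

d(A,B) = 0.5393, d(A,C) = 0.4643, d(B,C) = 0.3961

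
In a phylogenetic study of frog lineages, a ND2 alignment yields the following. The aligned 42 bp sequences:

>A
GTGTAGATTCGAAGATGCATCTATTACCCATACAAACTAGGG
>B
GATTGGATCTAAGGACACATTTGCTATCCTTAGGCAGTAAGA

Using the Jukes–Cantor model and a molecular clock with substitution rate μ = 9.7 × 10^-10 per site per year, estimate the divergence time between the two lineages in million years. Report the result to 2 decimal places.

The sequences differ at 20 of 42 sites, so p = 20/42 ≈ 0.47619.
d = −(3/4) ln(1 − 4p/3) = −0.75 ln(1 − 0.63492) = −0.75 ln(0.36508)
  = −0.75 × (-1.007639) = 0.755729 substitutions/site.
Under a molecular clock d = 2μt, so t = d/(2μ) = 0.755729 / (2 × 9.7 × 10^-10) = 389.55 million years.

389.55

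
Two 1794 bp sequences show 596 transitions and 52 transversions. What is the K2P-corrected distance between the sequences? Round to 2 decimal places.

P = 596/1794 ≈ 0.332219 and Q = 52/1794 ≈ 0.028986.
Under the Kimura two-parameter model, d = −½ ln(1 − 2P − Q) − ¼ ln(1 − 2Q).
1 − 2P − Q = 0.306576, giving −½ ln(0.306576) = 0.591145.
1 − 2Q = 0.942028, giving −¼ ln(0.942028) = 0.014930.
d = 0.591145 + 0.014930 = 0.606075.

0.61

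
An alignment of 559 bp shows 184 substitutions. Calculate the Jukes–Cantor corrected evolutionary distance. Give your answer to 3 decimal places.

0.433

p = 184/559 ≈ 0.329159.
d = −(3/4) ln(1 − 4p/3) = −0.75 ln(1 − 0.438879) = −0.75 ln(0.561121)
  = −0.75 × (-0.577819) = 0.433364 substitutions/site.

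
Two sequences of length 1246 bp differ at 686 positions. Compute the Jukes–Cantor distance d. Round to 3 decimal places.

0.993

p = 686/1246 ≈ 0.550562.
d = −(3/4) ln(1 − 4p/3) = −0.75 ln(1 − 0.734083) = −0.75 ln(0.265917)
  = −0.75 × (-1.324571) = 0.993428 substitutions/site.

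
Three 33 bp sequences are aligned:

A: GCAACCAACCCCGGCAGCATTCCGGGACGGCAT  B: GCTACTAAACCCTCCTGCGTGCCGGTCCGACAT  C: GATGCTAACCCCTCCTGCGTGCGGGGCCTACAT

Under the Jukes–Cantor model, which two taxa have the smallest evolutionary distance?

B and C

A–B: 11/33 differ, p = 0.333, d = 0.441.
A–C: 13/33 differ, p = 0.394, d = 0.559.
B–C: 6/33 differ, p = 0.182, d = 0.208.
The smallest distance is between B and C.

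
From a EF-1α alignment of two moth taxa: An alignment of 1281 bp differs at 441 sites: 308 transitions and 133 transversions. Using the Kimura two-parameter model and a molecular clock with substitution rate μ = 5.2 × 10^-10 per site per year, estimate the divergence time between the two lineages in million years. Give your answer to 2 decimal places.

P = 308/1281 ≈ 0.240437 and Q = 133/1281 ≈ 0.103825.
Under the Kimura two-parameter model, d = −½ ln(1 − 2P − Q) − ¼ ln(1 − 2Q).
1 − 2P − Q = 0.415301, giving −½ ln(0.415301) = 0.439376.
1 − 2Q = 0.79235, giving −¼ ln(0.79235) = 0.058188.
d = 0.439376 + 0.058188 = 0.497564.
Under a molecular clock d = 2μt, so t = d/(2μ) = 0.497564 / (2 × 5.2 × 10^-10) = 478.43 million years.

478.43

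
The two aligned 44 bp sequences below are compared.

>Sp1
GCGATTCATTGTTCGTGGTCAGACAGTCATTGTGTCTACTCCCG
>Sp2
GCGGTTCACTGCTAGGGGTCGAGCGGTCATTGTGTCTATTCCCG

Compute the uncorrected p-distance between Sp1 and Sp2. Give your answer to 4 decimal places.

0.2273

The sequences differ at 10 of 44 positions (sites 4, 9, 12, 14, 16, 21, 22, 23, 25, 39).
p = 10/44 = 0.227272… ≈ 0.2273 (to 4 d.p.).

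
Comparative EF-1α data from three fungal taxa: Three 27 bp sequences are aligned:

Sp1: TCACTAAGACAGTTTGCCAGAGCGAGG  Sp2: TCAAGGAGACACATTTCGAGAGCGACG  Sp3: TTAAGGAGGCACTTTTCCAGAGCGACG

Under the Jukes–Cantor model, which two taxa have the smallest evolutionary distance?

Sp1–Sp2: 8/27 differ, p = 0.296, d = 0.377.
Sp1–Sp3: 8/27 differ, p = 0.296, d = 0.377.
Sp2–Sp3: 4/27 differ, p = 0.148, d = 0.165.
The smallest distance is between Sp2 and Sp3.

Sp2 and Sp3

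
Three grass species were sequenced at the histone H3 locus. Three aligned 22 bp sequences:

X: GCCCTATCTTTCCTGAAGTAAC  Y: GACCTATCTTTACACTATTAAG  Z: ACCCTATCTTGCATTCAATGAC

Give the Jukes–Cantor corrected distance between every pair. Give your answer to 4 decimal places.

d(X,Y) = 0.4141, d(X,Z) = 0.4141, d(Y,Z) = 0.8240

X–Y: 7/22 sites differ → p ≈ 0.318182, d = −0.75 ln(1 − 0.424243) = 0.414052 ≈ 0.4141.
X–Z: 7/22 sites differ → p ≈ 0.318182, d = −0.75 ln(1 − 0.424243) = 0.414052 ≈ 0.4141.
Y–Z: 11/22 sites differ → p = 0.5, d = −0.75 ln(1 − 0.666667) = 0.823960 ≈ 0.8240.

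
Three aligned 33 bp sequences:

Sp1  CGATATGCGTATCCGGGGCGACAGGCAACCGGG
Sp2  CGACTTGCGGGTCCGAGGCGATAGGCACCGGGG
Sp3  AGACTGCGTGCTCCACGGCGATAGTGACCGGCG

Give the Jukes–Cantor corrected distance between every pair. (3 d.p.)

d(Sp1,Sp2) = 0.293, d(Sp1,Sp3) = 0.871, d(Sp2,Sp3) = 0.441

Sp1–Sp2: 8/33 sites differ → p ≈ 0.242424, d = −0.75 ln(1 − 0.323232) = 0.292820 ≈ 0.293.
Sp1–Sp3: 17/33 sites differ → p ≈ 0.515152, d = −0.75 ln(1 − 0.686869) = 0.870850 ≈ 0.871.
Sp2–Sp3: 11/33 sites differ → p ≈ 0.333333, d = −0.75 ln(1 − 0.444444) = 0.440839 ≈ 0.441.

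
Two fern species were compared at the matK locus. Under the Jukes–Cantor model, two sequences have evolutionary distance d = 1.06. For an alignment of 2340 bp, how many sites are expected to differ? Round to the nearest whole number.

1328

Invert JC69: p = (3/4)(1 − e^(−4d/3)) = 0.75 × (1 − e^(-1.413333)) = 0.75 × (1 − 0.243331) = 0.567502.
Expected differing sites = pL ≈ 0.567502 × 2340 = 1327.95468 ≈ 1328.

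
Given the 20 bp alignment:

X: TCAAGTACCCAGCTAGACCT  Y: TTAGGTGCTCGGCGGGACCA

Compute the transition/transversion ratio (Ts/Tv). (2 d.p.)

Transitions are A↔G and C↔T; transversions are all other mismatches.
Transitions: 6. Transversions: 2.
R = 6/2 = 3.00.

3.00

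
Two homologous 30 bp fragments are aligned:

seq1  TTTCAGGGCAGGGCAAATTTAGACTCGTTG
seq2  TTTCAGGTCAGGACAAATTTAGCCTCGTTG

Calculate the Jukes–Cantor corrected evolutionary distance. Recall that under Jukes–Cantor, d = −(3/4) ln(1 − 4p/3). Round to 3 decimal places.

The sequences differ at 3 of 30 sites (8, 13, 23), so p = 3/30 = 0.1.
d = −(3/4) ln(1 − 4p/3) = −0.75 ln(1 − 0.133333) = −0.75 ln(0.866667)
  = −0.75 × (-0.143100) = 0.107325 substitutions/site.

0.107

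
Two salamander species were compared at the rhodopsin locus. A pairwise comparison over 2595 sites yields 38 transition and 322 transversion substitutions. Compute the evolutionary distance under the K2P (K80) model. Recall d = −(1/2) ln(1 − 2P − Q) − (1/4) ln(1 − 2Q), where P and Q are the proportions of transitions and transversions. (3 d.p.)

P = 38/2595 ≈ 0.014644 and Q = 322/2595 ≈ 0.124085.
Under the Kimura two-parameter model, d = −½ ln(1 − 2P − Q) − ¼ ln(1 − 2Q).
1 − 2P − Q = 0.846627, giving −½ ln(0.846627) = 0.083248.
1 − 2Q = 0.75183, giving −¼ ln(0.75183) = 0.071311.
d = 0.083248 + 0.071311 = 0.154559.

0.155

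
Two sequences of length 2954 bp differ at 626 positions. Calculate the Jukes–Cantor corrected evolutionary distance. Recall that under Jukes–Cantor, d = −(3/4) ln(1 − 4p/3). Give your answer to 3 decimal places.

p = 626/2954 ≈ 0.211916.
d = −(3/4) ln(1 − 4p/3) = −0.75 ln(1 − 0.282555) = −0.75 ln(0.717445)
  = −0.75 × (-0.332059) = 0.249044 substitutions/site.

0.249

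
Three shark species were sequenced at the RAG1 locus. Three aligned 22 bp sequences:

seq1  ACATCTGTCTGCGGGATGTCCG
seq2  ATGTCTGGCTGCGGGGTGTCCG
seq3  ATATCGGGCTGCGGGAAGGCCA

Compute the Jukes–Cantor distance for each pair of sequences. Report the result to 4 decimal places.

d(seq1,seq2) = 0.2082, d(seq1,seq3) = 0.3390, d(seq2,seq3) = 0.3390

seq1–seq2: 4/22 sites differ → p ≈ 0.181818, d = −0.75 ln(1 − 0.242424) = 0.208224 ≈ 0.2082.
seq1–seq3: 6/22 sites differ → p ≈ 0.272727, d = −0.75 ln(1 − 0.363636) = 0.338988 ≈ 0.3390.
seq2–seq3: 6/22 sites differ → p ≈ 0.272727, d = −0.75 ln(1 − 0.363636) = 0.338988 ≈ 0.3390.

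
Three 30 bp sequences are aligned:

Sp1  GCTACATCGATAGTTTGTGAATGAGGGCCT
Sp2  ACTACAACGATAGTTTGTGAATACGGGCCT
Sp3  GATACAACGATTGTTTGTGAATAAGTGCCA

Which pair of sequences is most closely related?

Sp1–Sp2: 4/30 differ, p = 0.133, d = 0.147.
Sp1–Sp3: 6/30 differ, p = 0.200, d = 0.233.
Sp2–Sp3: 6/30 differ, p = 0.200, d = 0.233.
The smallest distance is between Sp1 and Sp2.

Sp1 and Sp2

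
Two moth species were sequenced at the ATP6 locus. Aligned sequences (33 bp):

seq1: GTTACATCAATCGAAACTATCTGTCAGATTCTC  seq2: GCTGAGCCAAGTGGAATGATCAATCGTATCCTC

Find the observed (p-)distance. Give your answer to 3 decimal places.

The sequences differ at 15 of 33 positions.
p = 15/33 = 0.454545… ≈ 0.455 (to 3 d.p.).

0.455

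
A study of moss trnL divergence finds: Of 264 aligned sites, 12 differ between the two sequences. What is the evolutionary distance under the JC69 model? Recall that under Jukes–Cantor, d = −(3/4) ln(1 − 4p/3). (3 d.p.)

p = 12/264 ≈ 0.045455.
d = −(3/4) ln(1 − 4p/3) = −0.75 ln(1 − 0.060607) = −0.75 ln(0.939393)
  = −0.75 × (-0.062521) = 0.046891 substitutions/site.

0.047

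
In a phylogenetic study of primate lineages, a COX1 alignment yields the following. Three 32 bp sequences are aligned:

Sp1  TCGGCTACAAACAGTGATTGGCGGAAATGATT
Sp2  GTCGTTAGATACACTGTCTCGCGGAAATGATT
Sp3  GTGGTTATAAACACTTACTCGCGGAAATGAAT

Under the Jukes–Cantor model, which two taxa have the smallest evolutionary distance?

Sp2 and Sp3

Sp1–Sp2: 10/32 differ, p = 0.313, d = 0.404.
Sp1–Sp3: 9/32 differ, p = 0.281, d = 0.353.
Sp2–Sp3: 6/32 differ, p = 0.188, d = 0.216.
The smallest distance is between Sp2 and Sp3.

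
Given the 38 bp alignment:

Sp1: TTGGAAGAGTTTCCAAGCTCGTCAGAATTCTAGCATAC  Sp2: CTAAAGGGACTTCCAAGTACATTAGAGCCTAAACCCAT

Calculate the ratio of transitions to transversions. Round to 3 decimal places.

5.667

Transitions are A↔G and C↔T; transversions are all other mismatches.
Transitions: 17. Transversions: 3.
R = 17/3 = 5.666666… ≈ 5.667 (to 3 d.p.).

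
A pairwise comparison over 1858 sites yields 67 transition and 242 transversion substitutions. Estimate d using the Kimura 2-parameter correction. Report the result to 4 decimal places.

0.1885

P = 67/1858 ≈ 0.03606 and Q = 242/1858 ≈ 0.130248.
Under the Kimura two-parameter model, d = −½ ln(1 − 2P − Q) − ¼ ln(1 − 2Q).
1 − 2P − Q = 0.797632, giving −½ ln(0.797632) = 0.113054.
1 − 2Q = 0.739504, giving −¼ ln(0.739504) = 0.075444.
d = 0.113054 + 0.075444 = 0.188498.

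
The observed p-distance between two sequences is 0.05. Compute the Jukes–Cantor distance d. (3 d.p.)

d = −(3/4) ln(1 − 4p/3) = −0.75 ln(1 − 0.066667) = −0.75 ln(0.933333)
  = −0.75 × (-0.068993) = 0.051745 substitutions/site.

0.052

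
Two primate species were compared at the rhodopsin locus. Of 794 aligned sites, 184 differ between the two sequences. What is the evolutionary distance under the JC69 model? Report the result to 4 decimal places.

p = 184/794 ≈ 0.231738.
d = −(3/4) ln(1 − 4p/3) = −0.75 ln(1 − 0.308984) = −0.75 ln(0.691016)
  = −0.75 × (-0.369592) = 0.277194 substitutions/site.

0.2772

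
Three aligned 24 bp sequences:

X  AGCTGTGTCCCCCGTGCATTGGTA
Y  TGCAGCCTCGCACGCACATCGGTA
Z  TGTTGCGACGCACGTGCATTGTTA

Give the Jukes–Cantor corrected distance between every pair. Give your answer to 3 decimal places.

X–Y: 9/24 sites differ → p = 0.375, d = −0.75 ln(1 − 0.5) = 0.519860 ≈ 0.520.
X–Z: 7/24 sites differ → p ≈ 0.291667, d = −0.75 ln(1 − 0.388889) = 0.369358 ≈ 0.369.
Y–Z: 8/24 sites differ → p ≈ 0.333333, d = −0.75 ln(1 − 0.444444) = 0.440839 ≈ 0.441.

d(X,Y) = 0.520, d(X,Z) = 0.369, d(Y,Z) = 0.441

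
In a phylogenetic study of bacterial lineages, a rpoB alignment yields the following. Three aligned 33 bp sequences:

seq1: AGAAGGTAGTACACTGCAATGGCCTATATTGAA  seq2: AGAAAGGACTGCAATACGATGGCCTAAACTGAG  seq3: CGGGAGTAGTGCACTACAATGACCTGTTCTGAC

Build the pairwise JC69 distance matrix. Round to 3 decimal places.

d(seq1,seq2) = 0.388, d(seq1,seq3) = 0.441, d(seq2,seq3) = 0.497

seq1–seq2: 10/33 sites differ → p ≈ 0.30303, d = −0.75 ln(1 − 0.40404) = 0.388186 ≈ 0.388.
seq1–seq3: 11/33 sites differ → p ≈ 0.333333, d = −0.75 ln(1 − 0.444444) = 0.440839 ≈ 0.441.
seq2–seq3: 12/33 sites differ → p ≈ 0.363636, d = −0.75 ln(1 − 0.484848) = 0.497470 ≈ 0.497.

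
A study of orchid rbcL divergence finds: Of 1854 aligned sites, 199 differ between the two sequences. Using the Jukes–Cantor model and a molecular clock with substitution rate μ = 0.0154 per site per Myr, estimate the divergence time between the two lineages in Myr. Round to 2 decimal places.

3.76

p = 199/1854 ≈ 0.107335.
d = −(3/4) ln(1 − 4p/3) = −0.75 ln(1 − 0.143113) = −0.75 ln(0.856887)
  = −0.75 × (-0.154449) = 0.115837 substitutions/site.
Under a molecular clock d = 2μt, so t = d/(2μ) = 0.115837 / (2 × 0.0154) = 3.76 Myr.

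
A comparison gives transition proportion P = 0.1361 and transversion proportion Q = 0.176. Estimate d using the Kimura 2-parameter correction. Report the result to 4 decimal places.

0.4058

Under the Kimura two-parameter model, d = −½ ln(1 − 2P − Q) − ¼ ln(1 − 2Q).
1 − 2P − Q = 0.5518, giving −½ ln(0.5518) = 0.297285.
1 − 2Q = 0.648, giving −¼ ln(0.648) = 0.108466.
d = 0.297285 + 0.108466 = 0.405751.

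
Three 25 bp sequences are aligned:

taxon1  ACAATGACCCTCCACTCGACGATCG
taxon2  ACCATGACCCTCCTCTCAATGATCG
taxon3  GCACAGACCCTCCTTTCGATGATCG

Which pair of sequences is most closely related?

taxon1 and taxon2

taxon1–taxon2: 4/25 differ, p = 0.160, d = 0.180.
taxon1–taxon3: 6/25 differ, p = 0.240, d = 0.289.
taxon2–taxon3: 6/25 differ, p = 0.240, d = 0.289.
The smallest distance is between taxon1 and taxon2.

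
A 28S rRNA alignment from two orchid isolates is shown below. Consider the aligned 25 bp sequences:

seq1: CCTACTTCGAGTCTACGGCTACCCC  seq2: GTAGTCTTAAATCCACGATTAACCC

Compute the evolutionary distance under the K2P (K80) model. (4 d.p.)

1.3315

Of 25 sites, 10 differences are transitions and 3 are transversions, so P = 10/25 = 0.4 and Q = 3/25 = 0.12.
Under the Kimura two-parameter model, d = −½ ln(1 − 2P − Q) − ¼ ln(1 − 2Q).
1 − 2P − Q = 0.08, giving −½ ln(0.08) = 1.262864.
1 − 2Q = 0.76, giving −¼ ln(0.76) = 0.068609.
d = 1.262864 + 0.068609 = 1.331473.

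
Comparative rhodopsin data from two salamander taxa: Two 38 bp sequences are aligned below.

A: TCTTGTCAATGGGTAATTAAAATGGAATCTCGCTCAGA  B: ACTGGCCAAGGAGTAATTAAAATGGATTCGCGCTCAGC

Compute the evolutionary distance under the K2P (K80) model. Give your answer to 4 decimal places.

0.2476

Of 38 sites, 2 differences are transitions and 6 are transversions, so P = 2/38 ≈ 0.052632 and Q = 6/38 ≈ 0.157895.
Under the Kimura two-parameter model, d = −½ ln(1 − 2P − Q) − ¼ ln(1 − 2Q).
1 − 2P − Q = 0.736841, giving −½ ln(0.736841) = 0.152692.
1 − 2Q = 0.68421, giving −¼ ln(0.68421) = 0.094873.
d = 0.152692 + 0.094873 = 0.247565.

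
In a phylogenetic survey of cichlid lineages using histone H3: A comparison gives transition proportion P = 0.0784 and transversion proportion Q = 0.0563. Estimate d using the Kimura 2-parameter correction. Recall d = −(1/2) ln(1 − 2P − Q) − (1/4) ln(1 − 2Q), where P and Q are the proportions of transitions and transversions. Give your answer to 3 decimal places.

Under the Kimura two-parameter model, d = −½ ln(1 − 2P − Q) − ¼ ln(1 − 2Q).
1 − 2P − Q = 0.7869, giving −½ ln(0.7869) = 0.119827.
1 − 2Q = 0.8874, giving −¼ ln(0.8874) = 0.029865.
d = 0.119827 + 0.029865 = 0.149692.

0.150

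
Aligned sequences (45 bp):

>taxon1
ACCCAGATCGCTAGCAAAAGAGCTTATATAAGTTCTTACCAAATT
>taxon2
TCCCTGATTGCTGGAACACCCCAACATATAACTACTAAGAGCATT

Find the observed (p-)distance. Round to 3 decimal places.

The sequences differ at 20 of 45 positions.
p = 20/45 = 0.444444… ≈ 0.444 (to 3 d.p.).

0.444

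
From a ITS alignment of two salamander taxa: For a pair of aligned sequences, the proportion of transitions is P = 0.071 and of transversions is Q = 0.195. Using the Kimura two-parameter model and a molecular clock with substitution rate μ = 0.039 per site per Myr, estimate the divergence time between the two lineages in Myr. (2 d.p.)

Under the Kimura two-parameter model, d = −½ ln(1 − 2P − Q) − ¼ ln(1 − 2Q).
1 − 2P − Q = 0.663, giving −½ ln(0.663) = 0.205490.
1 − 2Q = 0.61, giving −¼ ln(0.61) = 0.123574.
d = 0.205490 + 0.123574 = 0.329064.
Under a molecular clock d = 2μt, so t = d/(2μ) = 0.329064 / (2 × 0.039) = 4.22 Myr.

4.22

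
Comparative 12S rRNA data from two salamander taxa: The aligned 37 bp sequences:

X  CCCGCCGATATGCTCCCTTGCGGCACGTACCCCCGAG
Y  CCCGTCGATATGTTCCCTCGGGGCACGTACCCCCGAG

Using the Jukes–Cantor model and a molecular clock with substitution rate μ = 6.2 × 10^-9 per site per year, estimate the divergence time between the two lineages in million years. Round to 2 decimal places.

The sequences differ at 4 of 37 sites (5, 13, 19, 21), so p = 4/37 ≈ 0.108108.
d = −(3/4) ln(1 − 4p/3) = −0.75 ln(1 − 0.144144) = −0.75 ln(0.855856)
  = −0.75 × (-0.155653) = 0.116740 substitutions/site.
Under a molecular clock d = 2μt, so t = d/(2μ) = 0.116740 / (2 × 6.2 × 10^-9) = 9.41 million years.

9.41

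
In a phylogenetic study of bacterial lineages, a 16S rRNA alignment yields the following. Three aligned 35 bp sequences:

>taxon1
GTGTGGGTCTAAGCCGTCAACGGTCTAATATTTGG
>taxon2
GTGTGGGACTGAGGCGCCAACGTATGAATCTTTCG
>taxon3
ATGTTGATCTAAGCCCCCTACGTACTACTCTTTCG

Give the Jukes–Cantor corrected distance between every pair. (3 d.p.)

d(taxon1,taxon2) = 0.360, d(taxon1,taxon3) = 0.407, d(taxon2,taxon3) = 0.407

taxon1–taxon2: 10/35 sites differ → p ≈ 0.285714, d = −0.75 ln(1 − 0.380952) = 0.359679 ≈ 0.360.
taxon1–taxon3: 11/35 sites differ → p ≈ 0.314286, d = −0.75 ln(1 − 0.419048) = 0.407315 ≈ 0.407.
taxon2–taxon3: 11/35 sites differ → p ≈ 0.314286, d = −0.75 ln(1 − 0.419048) = 0.407315 ≈ 0.407.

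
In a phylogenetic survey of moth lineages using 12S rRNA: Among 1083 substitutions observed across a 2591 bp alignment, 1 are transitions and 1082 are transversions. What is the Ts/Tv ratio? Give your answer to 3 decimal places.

0.001

R = 1/1082 = 0.000924… ≈ 0.001 (to 3 d.p.).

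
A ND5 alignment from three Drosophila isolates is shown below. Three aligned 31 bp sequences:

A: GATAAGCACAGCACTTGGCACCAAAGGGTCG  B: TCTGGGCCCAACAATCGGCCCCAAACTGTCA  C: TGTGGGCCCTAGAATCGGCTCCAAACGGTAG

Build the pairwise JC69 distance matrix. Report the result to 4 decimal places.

d(A,B) = 0.5445, d(A,C) = 0.6143, d(B,C) = 0.2687

A–B: 12/31 sites differ → p ≈ 0.387097, d = −0.75 ln(1 − 0.516129) = 0.544453 ≈ 0.5445.
A–C: 13/31 sites differ → p ≈ 0.419355, d = −0.75 ln(1 − 0.55914) = 0.614271 ≈ 0.6143.
B–C: 7/31 sites differ → p ≈ 0.225806, d = −0.75 ln(1 − 0.301075) = 0.268659 ≈ 0.2687.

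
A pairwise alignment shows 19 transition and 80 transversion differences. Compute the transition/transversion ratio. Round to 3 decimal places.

0.238

R = 19/80 = 0.2375 ≈ 0.238 (to 3 d.p.).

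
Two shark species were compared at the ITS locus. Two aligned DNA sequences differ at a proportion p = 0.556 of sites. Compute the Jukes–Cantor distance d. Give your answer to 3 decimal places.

d = −(3/4) ln(1 − 4p/3) = −0.75 ln(1 − 0.741333) = −0.75 ln(0.258667)
  = −0.75 × (-1.352214) = 1.014161 substitutions/site.

1.014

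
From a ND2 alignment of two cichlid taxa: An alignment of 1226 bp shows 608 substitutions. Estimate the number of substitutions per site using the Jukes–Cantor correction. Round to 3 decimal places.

0.812

p = 608/1226 ≈ 0.495922.
d = −(3/4) ln(1 − 4p/3) = −0.75 ln(1 − 0.661229) = −0.75 ln(0.338771)
  = −0.75 × (-1.082431) = 0.811823 substitutions/site.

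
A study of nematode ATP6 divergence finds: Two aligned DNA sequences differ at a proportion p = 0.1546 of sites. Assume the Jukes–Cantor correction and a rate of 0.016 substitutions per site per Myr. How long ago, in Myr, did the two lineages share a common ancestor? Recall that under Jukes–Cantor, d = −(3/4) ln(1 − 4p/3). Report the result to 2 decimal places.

d = −(3/4) ln(1 − 4p/3) = −0.75 ln(1 − 0.206133) = −0.75 ln(0.793867)
  = −0.75 × (-0.230839) = 0.173129 substitutions/site.
Under a molecular clock d = 2μt, so t = d/(2μ) = 0.173129 / (2 × 0.016) = 5.41 Myr.

5.41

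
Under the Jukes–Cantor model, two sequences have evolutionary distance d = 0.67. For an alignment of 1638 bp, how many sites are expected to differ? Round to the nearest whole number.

726

Invert JC69: p = (3/4)(1 − e^(−4d/3)) = 0.75 × (1 − e^(-0.893333)) = 0.75 × (1 − 0.409289) = 0.443033.
Expected differing sites = pL ≈ 0.443033 × 1638 = 725.688054 ≈ 726.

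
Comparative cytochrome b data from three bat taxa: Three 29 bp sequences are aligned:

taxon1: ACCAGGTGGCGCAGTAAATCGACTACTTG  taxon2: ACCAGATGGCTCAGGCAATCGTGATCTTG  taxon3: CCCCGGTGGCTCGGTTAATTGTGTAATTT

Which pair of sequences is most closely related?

taxon1–taxon2: 8/29 differ, p = 0.276, d = 0.344.
taxon1–taxon3: 10/29 differ, p = 0.345, d = 0.462.
taxon2–taxon3: 11/29 differ, p = 0.379, d = 0.529.
The smallest distance is between taxon1 and taxon2.

taxon1 and taxon2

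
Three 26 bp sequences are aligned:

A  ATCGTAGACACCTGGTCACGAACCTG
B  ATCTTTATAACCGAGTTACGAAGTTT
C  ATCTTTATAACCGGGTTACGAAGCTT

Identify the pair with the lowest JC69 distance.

A–B: 11/26 differ, p = 0.423, d = 0.623.
A–C: 9/26 differ, p = 0.346, d = 0.464.
B–C: 2/26 differ, p = 0.077, d = 0.081.
The smallest distance is between B and C.

B and C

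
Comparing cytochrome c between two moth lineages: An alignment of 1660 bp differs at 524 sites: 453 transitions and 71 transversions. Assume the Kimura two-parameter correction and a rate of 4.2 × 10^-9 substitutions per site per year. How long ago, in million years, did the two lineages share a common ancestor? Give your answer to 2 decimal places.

P = 453/1660 ≈ 0.272892 and Q = 71/1660 ≈ 0.042771.
Under the Kimura two-parameter model, d = −½ ln(1 − 2P − Q) − ¼ ln(1 − 2Q).
1 − 2P − Q = 0.411445, giving −½ ln(0.411445) = 0.444040.
1 − 2Q = 0.914458, giving −¼ ln(0.914458) = 0.022356.
d = 0.444040 + 0.022356 = 0.466396.
Under a molecular clock d = 2μt, so t = d/(2μ) = 0.466396 / (2 × 4.2 × 10^-9) = 55.52 million years.

55.52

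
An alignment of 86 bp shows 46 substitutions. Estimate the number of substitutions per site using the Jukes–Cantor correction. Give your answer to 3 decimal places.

p = 46/86 ≈ 0.534884.
d = −(3/4) ln(1 − 4p/3) = −0.75 ln(1 − 0.713179) = −0.75 ln(0.286821)
  = −0.75 × (-1.248897) = 0.936673 substitutions/site.

0.937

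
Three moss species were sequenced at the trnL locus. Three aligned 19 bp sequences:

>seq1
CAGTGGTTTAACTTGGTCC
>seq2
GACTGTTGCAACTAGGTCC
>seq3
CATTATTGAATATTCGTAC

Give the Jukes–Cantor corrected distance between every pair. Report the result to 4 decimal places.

d(seq1,seq2) = 0.4099, d(seq1,seq3) = 0.7489, d(seq2,seq3) = 0.7489

seq1–seq2: 6/19 sites differ → p ≈ 0.315789, d = −0.75 ln(1 − 0.421052) = 0.409907 ≈ 0.4099.
seq1–seq3: 9/19 sites differ → p ≈ 0.473684, d = −0.75 ln(1 − 0.631579) = 0.748897 ≈ 0.7489.
seq2–seq3: 9/19 sites differ → p ≈ 0.473684, d = −0.75 ln(1 − 0.631579) = 0.748897 ≈ 0.7489.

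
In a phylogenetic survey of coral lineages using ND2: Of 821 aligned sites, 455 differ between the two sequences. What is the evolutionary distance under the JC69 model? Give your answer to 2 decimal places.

p = 455/821 ≈ 0.554202.
d = −(3/4) ln(1 − 4p/3) = −0.75 ln(1 − 0.738936) = −0.75 ln(0.261064)
  = −0.75 × (-1.342990) = 1.007243 substitutions/site.

1.01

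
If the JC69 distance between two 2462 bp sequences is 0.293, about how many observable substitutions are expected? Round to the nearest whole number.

Invert JC69: p = (3/4)(1 − e^(−4d/3)) = 0.75 × (1 − e^(-0.390667)) = 0.75 × (1 − 0.676605) = 0.242546.
Expected differing sites = pL ≈ 0.242546 × 2462 = 597.148252 ≈ 597.

597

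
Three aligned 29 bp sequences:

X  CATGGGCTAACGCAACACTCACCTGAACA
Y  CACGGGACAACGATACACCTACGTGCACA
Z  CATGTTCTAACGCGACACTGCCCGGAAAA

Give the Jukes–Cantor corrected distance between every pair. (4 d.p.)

X–Y: 9/29 sites differ → p ≈ 0.310345, d = −0.75 ln(1 − 0.413793) = 0.400562 ≈ 0.4006.
X–Z: 7/29 sites differ → p ≈ 0.241379, d = −0.75 ln(1 − 0.321839) = 0.291278 ≈ 0.2913.
Y–Z: 14/29 sites differ → p ≈ 0.482759, d = −0.75 ln(1 − 0.643679) = 0.773942 ≈ 0.7739.

d(X,Y) = 0.4006, d(X,Z) = 0.2913, d(Y,Z) = 0.7739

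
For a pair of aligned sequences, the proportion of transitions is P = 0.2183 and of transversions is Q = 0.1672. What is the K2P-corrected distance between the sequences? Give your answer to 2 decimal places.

0.56

Under the Kimura two-parameter model, d = −½ ln(1 − 2P − Q) − ¼ ln(1 − 2Q).
1 − 2P − Q = 0.3962, giving −½ ln(0.3962) = 0.462918.
1 − 2Q = 0.6656, giving −¼ ln(0.6656) = 0.101767.
d = 0.462918 + 0.101767 = 0.564685.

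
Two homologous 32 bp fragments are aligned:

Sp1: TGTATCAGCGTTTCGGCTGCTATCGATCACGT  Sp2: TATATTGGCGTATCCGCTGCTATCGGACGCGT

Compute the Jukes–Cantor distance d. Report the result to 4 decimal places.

The sequences differ at 8 of 32 sites (2, 6, 7, 12, 15, 26, 27, 29), so p = 8/32 = 0.25.
d = −(3/4) ln(1 − 4p/3) = −0.75 ln(1 − 0.333333) = −0.75 ln(0.666667)
  = −0.75 × (-0.405465) = 0.304099 substitutions/site.

0.3041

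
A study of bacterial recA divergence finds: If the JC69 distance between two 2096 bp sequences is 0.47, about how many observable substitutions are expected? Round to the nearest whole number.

732

Invert JC69: p = (3/4)(1 − e^(−4d/3)) = 0.75 × (1 − e^(-0.626667)) = 0.75 × (1 − 0.534370) = 0.349223.
Expected differing sites = pL ≈ 0.349223 × 2096 = 731.971408 ≈ 732.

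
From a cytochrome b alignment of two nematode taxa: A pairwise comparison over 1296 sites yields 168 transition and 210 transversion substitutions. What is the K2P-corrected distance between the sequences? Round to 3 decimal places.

P = 168/1296 ≈ 0.12963 and Q = 210/1296 ≈ 0.162037.
Under the Kimura two-parameter model, d = −½ ln(1 − 2P − Q) − ¼ ln(1 − 2Q).
1 − 2P − Q = 0.578703, giving −½ ln(0.578703) = 0.273483.
1 − 2Q = 0.675926, giving −¼ ln(0.675926) = 0.097918.
d = 0.273483 + 0.097918 = 0.371401.

0.371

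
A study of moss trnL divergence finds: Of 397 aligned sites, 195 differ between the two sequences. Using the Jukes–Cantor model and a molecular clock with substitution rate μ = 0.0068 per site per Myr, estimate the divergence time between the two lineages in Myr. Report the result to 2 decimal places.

58.67

p = 195/397 ≈ 0.491184.
d = −(3/4) ln(1 − 4p/3) = −0.75 ln(1 − 0.654912) = −0.75 ln(0.345088)
  = −0.75 × (-1.063956) = 0.797967 substitutions/site.
Under a molecular clock d = 2μt, so t = d/(2μ) = 0.797967 / (2 × 0.0068) = 58.67 Myr.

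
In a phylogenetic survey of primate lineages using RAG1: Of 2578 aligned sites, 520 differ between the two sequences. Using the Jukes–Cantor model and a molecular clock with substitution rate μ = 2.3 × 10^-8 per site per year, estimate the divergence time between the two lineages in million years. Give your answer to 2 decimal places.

5.11

p = 520/2578 ≈ 0.201707.
d = −(3/4) ln(1 − 4p/3) = −0.75 ln(1 − 0.268943) = −0.75 ln(0.731057)
  = −0.75 × (-0.313264) = 0.234948 substitutions/site.
Under a molecular clock d = 2μt, so t = d/(2μ) = 0.234948 / (2 × 2.3 × 10^-8) = 5.11 million years.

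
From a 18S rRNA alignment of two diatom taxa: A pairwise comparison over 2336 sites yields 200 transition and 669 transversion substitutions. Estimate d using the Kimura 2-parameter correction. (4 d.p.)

P = 200/2336 ≈ 0.085616 and Q = 669/2336 ≈ 0.286387.
Under the Kimura two-parameter model, d = −½ ln(1 − 2P − Q) − ¼ ln(1 − 2Q).
1 − 2P − Q = 0.542381, giving −½ ln(0.542381) = 0.305893.
1 − 2Q = 0.427226, giving −¼ ln(0.427226) = 0.212611.
d = 0.305893 + 0.212611 = 0.518504.

0.5185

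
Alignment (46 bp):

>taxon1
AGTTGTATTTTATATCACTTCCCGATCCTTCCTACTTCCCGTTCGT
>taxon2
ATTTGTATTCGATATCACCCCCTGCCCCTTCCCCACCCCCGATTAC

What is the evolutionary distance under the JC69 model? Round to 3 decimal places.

The sequences differ at 17 of 46 sites, so p = 17/46 ≈ 0.369565.
d = −(3/4) ln(1 − 4p/3) = −0.75 ln(1 − 0.492753) = −0.75 ln(0.507247)
  = −0.75 × (-0.678757) = 0.509068 substitutions/site.

0.509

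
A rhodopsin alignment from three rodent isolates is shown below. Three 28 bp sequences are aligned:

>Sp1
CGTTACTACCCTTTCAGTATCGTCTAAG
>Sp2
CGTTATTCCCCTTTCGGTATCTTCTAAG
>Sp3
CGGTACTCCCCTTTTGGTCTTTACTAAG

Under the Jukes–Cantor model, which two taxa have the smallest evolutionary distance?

Sp1–Sp2: 4/28 differ, p = 0.143, d = 0.158.
Sp1–Sp3: 8/28 differ, p = 0.286, d = 0.360.
Sp2–Sp3: 6/28 differ, p = 0.214, d = 0.252.
The smallest distance is between Sp1 and Sp2.

Sp1 and Sp2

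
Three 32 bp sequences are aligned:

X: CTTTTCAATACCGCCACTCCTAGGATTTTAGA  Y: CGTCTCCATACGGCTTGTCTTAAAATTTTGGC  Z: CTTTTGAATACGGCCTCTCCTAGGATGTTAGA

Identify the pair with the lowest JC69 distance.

X and Z

X–Y: 12/32 differ, p = 0.375, d = 0.520.
X–Z: 4/32 differ, p = 0.125, d = 0.137.
Y–Z: 12/32 differ, p = 0.375, d = 0.520.
The smallest distance is between X and Z.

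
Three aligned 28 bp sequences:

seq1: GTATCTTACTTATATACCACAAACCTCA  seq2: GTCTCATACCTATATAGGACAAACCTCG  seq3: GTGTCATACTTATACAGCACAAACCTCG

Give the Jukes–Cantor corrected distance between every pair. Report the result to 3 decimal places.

seq1–seq2: 6/28 sites differ → p ≈ 0.214286, d = −0.75 ln(1 − 0.285715) = 0.252355 ≈ 0.252.
seq1–seq3: 5/28 sites differ → p ≈ 0.178571, d = −0.75 ln(1 − 0.238095) = 0.203950 ≈ 0.204.
seq2–seq3: 4/28 sites differ → p ≈ 0.142857, d = −0.75 ln(1 − 0.190476) = 0.158482 ≈ 0.158.

d(seq1,seq2) = 0.252, d(seq1,seq3) = 0.204, d(seq2,seq3) = 0.158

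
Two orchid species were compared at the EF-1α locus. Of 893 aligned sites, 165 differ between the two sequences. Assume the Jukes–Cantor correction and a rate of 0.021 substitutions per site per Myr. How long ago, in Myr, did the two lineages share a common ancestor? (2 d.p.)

5.05

p = 165/893 ≈ 0.18477.
d = −(3/4) ln(1 − 4p/3) = −0.75 ln(1 − 0.24636) = −0.75 ln(0.75364)
  = −0.75 × (-0.282840) = 0.212130 substitutions/site.
Under a molecular clock d = 2μt, so t = d/(2μ) = 0.212130 / (2 × 0.021) = 5.05 Myr.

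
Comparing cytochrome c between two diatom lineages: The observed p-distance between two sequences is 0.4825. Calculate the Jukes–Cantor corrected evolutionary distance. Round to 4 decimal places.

d = −(3/4) ln(1 − 4p/3) = −0.75 ln(1 − 0.643333) = −0.75 ln(0.356667)
  = −0.75 × (-1.030953) = 0.773215 substitutions/site.

0.7732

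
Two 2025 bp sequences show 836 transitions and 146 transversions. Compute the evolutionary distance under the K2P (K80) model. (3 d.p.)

P = 836/2025 ≈ 0.41284 and Q = 146/2025 ≈ 0.072099.
Under the Kimura two-parameter model, d = −½ ln(1 − 2P − Q) − ¼ ln(1 − 2Q).
1 − 2P − Q = 0.102221, giving −½ ln(0.102221) = 1.140309.
1 − 2Q = 0.855802, giving −¼ ln(0.855802) = 0.038929.
d = 1.140309 + 0.038929 = 1.179238.

1.179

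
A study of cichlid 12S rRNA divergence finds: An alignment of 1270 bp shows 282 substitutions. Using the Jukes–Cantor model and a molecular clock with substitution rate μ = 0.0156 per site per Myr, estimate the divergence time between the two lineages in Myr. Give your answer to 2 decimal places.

p = 282/1270 ≈ 0.222047.
d = −(3/4) ln(1 − 4p/3) = −0.75 ln(1 − 0.296063) = −0.75 ln(0.703937)
  = −0.75 × (-0.351066) = 0.263300 substitutions/site.
Under a molecular clock d = 2μt, so t = d/(2μ) = 0.263300 / (2 × 0.0156) = 8.44 Myr.

8.44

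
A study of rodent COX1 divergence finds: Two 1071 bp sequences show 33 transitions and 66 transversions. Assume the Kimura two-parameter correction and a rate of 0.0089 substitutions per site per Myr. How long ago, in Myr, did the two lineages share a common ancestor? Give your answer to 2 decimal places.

5.54

P = 33/1071 ≈ 0.030812 and Q = 66/1071 ≈ 0.061625.
Under the Kimura two-parameter model, d = −½ ln(1 − 2P − Q) − ¼ ln(1 − 2Q).
1 − 2P − Q = 0.876751, giving −½ ln(0.876751) = 0.065766.
1 − 2Q = 0.87675, giving −¼ ln(0.87675) = 0.032883.
d = 0.065766 + 0.032883 = 0.098649.
Under a molecular clock d = 2μt, so t = d/(2μ) = 0.098649 / (2 × 0.0089) = 5.54 Myr.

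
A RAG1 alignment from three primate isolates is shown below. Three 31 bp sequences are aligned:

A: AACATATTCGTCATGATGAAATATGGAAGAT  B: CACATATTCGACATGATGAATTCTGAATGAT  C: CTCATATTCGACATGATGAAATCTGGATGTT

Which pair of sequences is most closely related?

A–B: 6/31 differ, p = 0.194, d = 0.224.
A–C: 6/31 differ, p = 0.194, d = 0.224.
B–C: 4/31 differ, p = 0.129, d = 0.142.
The smallest distance is between B and C.

B and C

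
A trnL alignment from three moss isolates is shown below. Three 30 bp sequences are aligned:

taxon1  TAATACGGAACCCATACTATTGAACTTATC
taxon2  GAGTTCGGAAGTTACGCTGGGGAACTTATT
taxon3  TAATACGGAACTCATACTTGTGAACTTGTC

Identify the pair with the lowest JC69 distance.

taxon1 and taxon3

taxon1–taxon2: 12/30 differ, p = 0.400, d = 0.572.
taxon1–taxon3: 4/30 differ, p = 0.133, d = 0.147.
taxon2–taxon3: 11/30 differ, p = 0.367, d = 0.503.
The smallest distance is between taxon1 and taxon3.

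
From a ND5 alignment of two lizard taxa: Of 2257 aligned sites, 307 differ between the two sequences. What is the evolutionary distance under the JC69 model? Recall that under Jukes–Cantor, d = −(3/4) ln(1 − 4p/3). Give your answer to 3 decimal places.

0.150

p = 307/2257 ≈ 0.136021.
d = −(3/4) ln(1 − 4p/3) = −0.75 ln(1 − 0.181361) = −0.75 ln(0.818639)
  = −0.75 × (-0.200112) = 0.150084 substitutions/site.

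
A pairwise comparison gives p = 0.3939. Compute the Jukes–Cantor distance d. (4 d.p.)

0.5586

d = −(3/4) ln(1 − 4p/3) = −0.75 ln(1 − 0.5252) = −0.75 ln(0.4748)
  = −0.75 × (-0.744862) = 0.558647 substitutions/site.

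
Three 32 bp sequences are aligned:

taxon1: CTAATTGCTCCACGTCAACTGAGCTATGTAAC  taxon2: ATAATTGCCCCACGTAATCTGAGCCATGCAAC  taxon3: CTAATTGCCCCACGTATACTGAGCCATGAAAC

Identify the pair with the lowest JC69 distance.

taxon1–taxon2: 6/32 differ, p = 0.188, d = 0.216.
taxon1–taxon3: 5/32 differ, p = 0.156, d = 0.175.
taxon2–taxon3: 4/32 differ, p = 0.125, d = 0.137.
The smallest distance is between taxon2 and taxon3.

taxon2 and taxon3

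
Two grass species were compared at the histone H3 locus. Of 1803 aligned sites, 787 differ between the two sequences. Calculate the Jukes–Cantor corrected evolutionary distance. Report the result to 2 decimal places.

0.65

p = 787/1803 ≈ 0.436495.
d = −(3/4) ln(1 − 4p/3) = −0.75 ln(1 − 0.581993) = −0.75 ln(0.418007)
  = −0.75 × (-0.872257) = 0.654193 substitutions/site.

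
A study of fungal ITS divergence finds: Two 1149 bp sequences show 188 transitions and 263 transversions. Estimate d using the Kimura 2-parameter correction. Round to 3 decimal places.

P = 188/1149 ≈ 0.163621 and Q = 263/1149 ≈ 0.228895.
Under the Kimura two-parameter model, d = −½ ln(1 − 2P − Q) − ¼ ln(1 − 2Q).
1 − 2P − Q = 0.443863, giving −½ ln(0.443863) = 0.406120.
1 − 2Q = 0.54221, giving −¼ ln(0.54221) = 0.153025.
d = 0.406120 + 0.153025 = 0.559145.

0.559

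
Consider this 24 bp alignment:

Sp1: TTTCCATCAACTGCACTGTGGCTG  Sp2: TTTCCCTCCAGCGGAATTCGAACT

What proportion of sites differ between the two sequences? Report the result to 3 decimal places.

The sequences differ at 12 of 24 positions.
p = 12/24 = 0.500.

0.500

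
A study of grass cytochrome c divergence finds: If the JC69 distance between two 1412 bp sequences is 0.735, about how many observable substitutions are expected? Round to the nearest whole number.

Invert JC69: p = (3/4)(1 − e^(−4d/3)) = 0.75 × (1 − e^(-0.98)) = 0.75 × (1 − 0.375311) = 0.468517.
Expected differing sites = pL ≈ 0.468517 × 1412 = 661.546004 ≈ 662.

662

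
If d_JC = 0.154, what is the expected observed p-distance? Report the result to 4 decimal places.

0.1392

p = (3/4)(1 − e^(−4d/3)) = 0.75 × (1 − e^(-0.205333)) = 0.75 × (1 − 0.814376) = 0.139218.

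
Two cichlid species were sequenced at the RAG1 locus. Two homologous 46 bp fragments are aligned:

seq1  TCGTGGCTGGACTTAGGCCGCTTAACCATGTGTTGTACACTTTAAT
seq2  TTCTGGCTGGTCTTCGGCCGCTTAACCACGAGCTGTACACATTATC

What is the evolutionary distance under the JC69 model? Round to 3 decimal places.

The sequences differ at 10 of 46 sites (2, 3, 11, 15, 29, 31, 33, 41, 45, 46), so p = 10/46 ≈ 0.217391.
d = −(3/4) ln(1 − 4p/3) = −0.75 ln(1 − 0.289855) = −0.75 ln(0.710145)
  = −0.75 × (-0.342286) = 0.256715 substitutions/site.

0.257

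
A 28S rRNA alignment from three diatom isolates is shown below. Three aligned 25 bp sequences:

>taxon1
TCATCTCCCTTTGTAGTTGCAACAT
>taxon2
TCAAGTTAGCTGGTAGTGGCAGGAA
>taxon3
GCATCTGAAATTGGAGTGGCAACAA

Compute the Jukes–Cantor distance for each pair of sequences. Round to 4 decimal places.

taxon1–taxon2: 11/25 sites differ → p = 0.44, d = −0.75 ln(1 − 0.586667) = 0.662626 ≈ 0.6626.
taxon1–taxon3: 8/25 sites differ → p = 0.32, d = −0.75 ln(1 − 0.426667) = 0.417216 ≈ 0.4172.
taxon2–taxon3: 10/25 sites differ → p = 0.4, d = −0.75 ln(1 − 0.533333) = 0.571605 ≈ 0.5716.

d(taxon1,taxon2) = 0.6626, d(taxon1,taxon3) = 0.4172, d(taxon2,taxon3) = 0.5716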